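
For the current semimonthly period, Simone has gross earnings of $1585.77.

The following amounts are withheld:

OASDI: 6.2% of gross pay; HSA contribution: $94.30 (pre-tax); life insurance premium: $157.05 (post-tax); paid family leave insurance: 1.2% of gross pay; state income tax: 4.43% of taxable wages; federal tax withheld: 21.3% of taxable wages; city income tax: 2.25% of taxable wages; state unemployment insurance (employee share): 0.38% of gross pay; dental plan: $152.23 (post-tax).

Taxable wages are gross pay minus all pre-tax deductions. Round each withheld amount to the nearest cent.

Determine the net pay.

HSA contribution: $94.30
Taxable wages = $1585.77 − $94.30 = $1491.47
City income tax: $1491.47 × 0.0225 = $33.56
Federal tax withheld: $1491.47 × 0.213 = $317.68
State income tax: $1491.47 × 0.0443 = $66.07
OASDI: $1585.77 × 0.062 = $98.32
State unemployment insurance (employee share): $1585.77 × 0.0038 = $6.03
Paid family leave insurance: $1585.77 × 0.012 = $19.03
Dental plan: $152.23
Life insurance premium: $157.05
Total deductions = $94.30 + $33.56 + $317.68 + $66.07 + $98.32 + $6.03 + $19.03 + $152.23 + $157.05 = $944.27
Net pay = $1585.77 − $944.27 = $641.50

$641.50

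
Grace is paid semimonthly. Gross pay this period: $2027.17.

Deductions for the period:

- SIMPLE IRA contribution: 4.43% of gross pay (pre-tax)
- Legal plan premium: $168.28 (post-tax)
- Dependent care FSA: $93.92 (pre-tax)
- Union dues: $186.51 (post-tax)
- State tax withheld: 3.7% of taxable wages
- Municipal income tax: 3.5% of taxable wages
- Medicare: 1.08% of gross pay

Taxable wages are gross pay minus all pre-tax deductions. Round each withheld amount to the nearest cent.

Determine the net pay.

$1334.04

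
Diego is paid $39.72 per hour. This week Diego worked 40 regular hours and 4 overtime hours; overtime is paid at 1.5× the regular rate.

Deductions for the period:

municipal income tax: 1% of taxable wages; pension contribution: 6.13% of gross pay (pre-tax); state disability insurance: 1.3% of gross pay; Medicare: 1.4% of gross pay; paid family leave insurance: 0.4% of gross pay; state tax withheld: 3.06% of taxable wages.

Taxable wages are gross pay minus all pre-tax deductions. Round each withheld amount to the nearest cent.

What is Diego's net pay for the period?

$1,588.85

Regular pay: 40 × $39.72 = $1,588.80
Overtime pay: 4 × $39.72 × 1.5 = $238.32
Gross pay = $1,588.80 + $238.32 = $1,827.12
Pension contribution: $1,827.12 × 0.0613 = $112.00
Taxable wages = $1,827.12 − $112.00 = $1,715.12
State tax withheld: $1,715.12 × 0.0306 = $52.48
Municipal income tax: $1,715.12 × 0.01 = $17.15
Medicare: $1,827.12 × 0.014 = $25.58
Paid family leave insurance: $1,827.12 × 0.004 = $7.31
State disability insurance: $1,827.12 × 0.013 = $23.75
Total deductions = $112.00 + $52.48 + $17.15 + $25.58 + $7.31 + $23.75 = $238.27
Net pay = $1,827.12 − $238.27 = $1,588.85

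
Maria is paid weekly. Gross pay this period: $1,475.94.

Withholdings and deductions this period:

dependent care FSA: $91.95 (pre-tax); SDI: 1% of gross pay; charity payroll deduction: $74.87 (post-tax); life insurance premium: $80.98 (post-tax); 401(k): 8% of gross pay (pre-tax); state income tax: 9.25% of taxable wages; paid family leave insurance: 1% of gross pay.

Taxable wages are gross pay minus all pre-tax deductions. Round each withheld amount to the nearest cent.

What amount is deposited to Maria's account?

401(k): $1,475.94 × 0.08 = $118.08
Dependent care FSA: $91.95
Pre-tax total = $118.08 + $91.95 = $210.03
Taxable wages = $1,475.94 − $210.03 = $1,265.91
State income tax: $1,265.91 × 0.0925 = $117.10
SDI: $1,475.94 × 0.01 = $14.76
Paid family leave insurance: $1,475.94 × 0.01 = $14.76
Charity payroll deduction: $74.87
Life insurance premium: $80.98
Total deductions = $118.08 + $91.95 + $117.10 + $14.76 + $14.76 + $74.87 + $80.98 = $512.50
Net pay = $1,475.94 − $512.50 = $963.44

$963.44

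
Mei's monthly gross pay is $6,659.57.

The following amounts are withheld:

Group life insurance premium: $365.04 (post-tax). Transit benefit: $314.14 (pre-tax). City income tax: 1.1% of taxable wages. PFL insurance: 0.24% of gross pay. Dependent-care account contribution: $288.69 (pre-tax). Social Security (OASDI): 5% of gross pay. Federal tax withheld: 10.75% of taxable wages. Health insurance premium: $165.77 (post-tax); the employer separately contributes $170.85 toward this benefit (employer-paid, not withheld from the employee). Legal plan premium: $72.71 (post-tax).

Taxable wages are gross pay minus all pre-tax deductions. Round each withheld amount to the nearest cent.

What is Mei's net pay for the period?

$4,386.54

Transit benefit: $314.14
Dependent-care account contribution: $288.69
Pre-tax total = $314.14 + $288.69 = $602.83
Taxable wages = $6,659.57 − $602.83 = $6,056.74
Federal tax withheld: $6,056.74 × 0.1075 = $651.10
City income tax: $6,056.74 × 0.011 = $66.62
PFL insurance: $6,659.57 × 0.0024 = $15.98
Social Security (OASDI): $6,659.57 × 0.05 = $332.98
Health insurance premium: $165.77
Group life insurance premium: $365.04
Legal plan premium: $72.71
(Employer's $170.85 toward health insurance premium is not withheld from the employee.)
Total deductions = $314.14 + $288.69 + $651.10 + $66.62 + $15.98 + $332.98 + $165.77 + $365.04 + $72.71 = $2,273.03
Net pay = $6,659.57 − $2,273.03 = $4,386.54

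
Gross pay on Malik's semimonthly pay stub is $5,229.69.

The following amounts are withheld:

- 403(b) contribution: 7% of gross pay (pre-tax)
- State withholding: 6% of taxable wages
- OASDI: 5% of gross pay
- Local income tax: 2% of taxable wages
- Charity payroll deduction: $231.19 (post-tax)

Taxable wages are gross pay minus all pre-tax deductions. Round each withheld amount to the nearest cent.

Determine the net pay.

403(b) contribution: $5,229.69 × 0.07 = $366.08
Taxable wages = $5,229.69 − $366.08 = $4,863.61
Local income tax: $4,863.61 × 0.02 = $97.27
State withholding: $4,863.61 × 0.06 = $291.82
OASDI: $5,229.69 × 0.05 = $261.48
Charity payroll deduction: $231.19
Total deductions = $366.08 + $97.27 + $291.82 + $261.48 + $231.19 = $1,247.84
Net pay = $5,229.69 − $1,247.84 = $3,981.85

$3,981.85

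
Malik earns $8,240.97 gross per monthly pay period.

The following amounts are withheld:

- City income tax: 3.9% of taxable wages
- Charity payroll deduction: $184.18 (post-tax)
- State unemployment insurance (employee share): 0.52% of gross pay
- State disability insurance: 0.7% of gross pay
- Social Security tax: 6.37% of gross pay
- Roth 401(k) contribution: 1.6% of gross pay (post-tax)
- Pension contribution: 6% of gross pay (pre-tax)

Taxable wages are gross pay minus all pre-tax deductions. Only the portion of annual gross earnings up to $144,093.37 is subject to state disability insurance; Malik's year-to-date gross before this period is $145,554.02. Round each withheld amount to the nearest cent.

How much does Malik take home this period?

$6,560.56

Pension contribution: $8,240.97 × 0.06 = $494.46
Taxable wages = $8,240.97 − $494.46 = $7,746.51
City income tax: $7,746.51 × 0.039 = $302.11
State unemployment insurance (employee share): $8,240.97 × 0.0052 = $42.85
State disability insurance: annual cap $144,093.37 already reached (YTD $145,554.02), so $0.00
Social Security tax: $8,240.97 × 0.0637 = $524.95
Roth 401(k) contribution: $8,240.97 × 0.016 = $131.86
Charity payroll deduction: $184.18
Total deductions = $494.46 + $302.11 + $42.85 + $0.00 + $524.95 + $131.86 + $184.18 = $1,680.41
Net pay = $8,240.97 − $1,680.41 = $6,560.56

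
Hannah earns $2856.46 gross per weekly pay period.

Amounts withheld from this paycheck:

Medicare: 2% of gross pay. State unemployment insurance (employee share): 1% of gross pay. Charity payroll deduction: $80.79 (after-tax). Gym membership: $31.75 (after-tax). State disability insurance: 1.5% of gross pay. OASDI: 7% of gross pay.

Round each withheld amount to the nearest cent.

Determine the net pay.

$2415.43

OASDI: $2856.46 × 0.07 = $199.95
State unemployment insurance (employee share): $2856.46 × 0.01 = $28.56
State disability insurance: $2856.46 × 0.015 = $42.85
Medicare: $2856.46 × 0.02 = $57.13
Gym membership: $31.75
Charity payroll deduction: $80.79
Total deductions = $199.95 + $28.56 + $42.85 + $57.13 + $31.75 + $80.79 = $441.03
Net pay = $2856.46 − $441.03 = $2415.43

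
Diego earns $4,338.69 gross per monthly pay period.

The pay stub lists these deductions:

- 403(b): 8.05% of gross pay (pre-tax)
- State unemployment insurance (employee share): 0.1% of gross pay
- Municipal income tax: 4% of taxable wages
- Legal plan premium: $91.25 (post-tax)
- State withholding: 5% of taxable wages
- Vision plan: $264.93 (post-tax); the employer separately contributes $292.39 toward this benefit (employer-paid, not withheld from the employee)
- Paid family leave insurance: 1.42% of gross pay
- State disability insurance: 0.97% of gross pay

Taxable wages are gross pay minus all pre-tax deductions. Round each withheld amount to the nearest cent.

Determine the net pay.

$3,166.16

403(b): $4,338.69 × 0.0805 = $349.26
Taxable wages = $4,338.69 − $349.26 = $3,989.43
State withholding: $3,989.43 × 0.05 = $199.47
Municipal income tax: $3,989.43 × 0.04 = $159.58
Paid family leave insurance: $4,338.69 × 0.0142 = $61.61
State unemployment insurance (employee share): $4,338.69 × 0.001 = $4.34
State disability insurance: $4,338.69 × 0.0097 = $42.09
Vision plan: $264.93
Legal plan premium: $91.25
(Employer's $292.39 toward vision plan is not withheld from the employee.)
Total deductions = $349.26 + $199.47 + $159.58 + $61.61 + $4.34 + $42.09 + $264.93 + $91.25 = $1,172.53
Net pay = $4,338.69 − $1,172.53 = $3,166.16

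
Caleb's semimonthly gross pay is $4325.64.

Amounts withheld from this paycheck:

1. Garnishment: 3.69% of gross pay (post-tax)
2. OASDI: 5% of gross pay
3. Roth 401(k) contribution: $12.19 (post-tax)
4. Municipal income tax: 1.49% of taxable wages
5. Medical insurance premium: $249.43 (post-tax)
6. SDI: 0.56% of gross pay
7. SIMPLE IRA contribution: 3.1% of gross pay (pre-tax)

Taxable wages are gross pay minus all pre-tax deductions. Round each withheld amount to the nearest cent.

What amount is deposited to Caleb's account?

$3467.36

SIMPLE IRA contribution: $4325.64 × 0.031 = $134.09
Taxable wages = $4325.64 − $134.09 = $4191.55
Municipal income tax: $4191.55 × 0.0149 = $62.45
OASDI: $4325.64 × 0.05 = $216.28
SDI: $4325.64 × 0.0056 = $24.22
Garnishment: $4325.64 × 0.0369 = $159.62
Medical insurance premium: $249.43
Roth 401(k) contribution: $12.19
Total deductions = $134.09 + $62.45 + $216.28 + $24.22 + $159.62 + $249.43 + $12.19 = $858.28
Net pay = $4325.64 − $858.28 = $3467.36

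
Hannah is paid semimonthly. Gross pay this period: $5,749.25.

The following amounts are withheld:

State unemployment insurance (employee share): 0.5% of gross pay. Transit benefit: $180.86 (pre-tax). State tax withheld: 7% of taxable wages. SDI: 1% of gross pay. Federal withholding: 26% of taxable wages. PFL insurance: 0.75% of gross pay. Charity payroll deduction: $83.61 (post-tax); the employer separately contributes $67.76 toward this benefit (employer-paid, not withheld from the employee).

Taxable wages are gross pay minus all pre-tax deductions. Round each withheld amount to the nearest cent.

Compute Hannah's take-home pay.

Transit benefit: $180.86
Taxable wages = $5,749.25 − $180.86 = $5,568.39
Federal withholding: $5,568.39 × 0.26 = $1,447.78
State tax withheld: $5,568.39 × 0.07 = $389.79
State unemployment insurance (employee share): $5,749.25 × 0.005 = $28.75
SDI: $5,749.25 × 0.01 = $57.49
PFL insurance: $5,749.25 × 0.0075 = $43.12
Charity payroll deduction: $83.61
(Employer's $67.76 toward charity payroll deduction is not withheld from the employee.)
Total deductions = $180.86 + $1,447.78 + $389.79 + $28.75 + $57.49 + $43.12 + $83.61 = $2,231.40
Net pay = $5,749.25 − $2,231.40 = $3,517.85

$3,517.85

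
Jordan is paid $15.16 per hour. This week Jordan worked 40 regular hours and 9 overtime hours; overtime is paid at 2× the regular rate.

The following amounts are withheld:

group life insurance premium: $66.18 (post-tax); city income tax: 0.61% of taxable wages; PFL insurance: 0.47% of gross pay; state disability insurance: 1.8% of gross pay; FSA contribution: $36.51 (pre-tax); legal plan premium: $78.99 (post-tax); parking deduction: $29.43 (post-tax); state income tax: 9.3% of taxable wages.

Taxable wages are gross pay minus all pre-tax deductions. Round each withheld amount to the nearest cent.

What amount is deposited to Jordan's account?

$564.69

Regular pay: 40 × $15.16 = $606.40
Overtime pay: 9 × $15.16 × 2 = $272.88
Gross pay = $606.40 + $272.88 = $879.28
FSA contribution: $36.51
Taxable wages = $879.28 − $36.51 = $842.77
City income tax: $842.77 × 0.0061 = $5.14
State income tax: $842.77 × 0.093 = $78.38
State disability insurance: $879.28 × 0.018 = $15.83
PFL insurance: $879.28 × 0.0047 = $4.13
Parking deduction: $29.43
Group life insurance premium: $66.18
Legal plan premium: $78.99
Total deductions = $36.51 + $5.14 + $78.38 + $15.83 + $4.13 + $29.43 + $66.18 + $78.99 = $314.59
Net pay = $879.28 − $314.59 = $564.69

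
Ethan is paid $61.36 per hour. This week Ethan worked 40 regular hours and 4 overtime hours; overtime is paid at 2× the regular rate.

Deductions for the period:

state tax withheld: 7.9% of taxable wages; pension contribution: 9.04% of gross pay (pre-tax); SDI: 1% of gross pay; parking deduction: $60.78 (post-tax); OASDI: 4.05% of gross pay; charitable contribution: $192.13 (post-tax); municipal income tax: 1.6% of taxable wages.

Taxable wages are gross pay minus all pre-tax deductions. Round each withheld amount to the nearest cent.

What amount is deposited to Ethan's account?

$2022.89

Regular pay: 40 × $61.36 = $2454.40
Overtime pay: 4 × $61.36 × 2 = $490.88
Gross pay = $2454.40 + $490.88 = $2945.28
Pension contribution: $2945.28 × 0.0904 = $266.25
Taxable wages = $2945.28 − $266.25 = $2679.03
State tax withheld: $2679.03 × 0.079 = $211.64
Municipal income tax: $2679.03 × 0.016 = $42.86
SDI: $2945.28 × 0.01 = $29.45
OASDI: $2945.28 × 0.0405 = $119.28
Parking deduction: $60.78
Charitable contribution: $192.13
Total deductions = $266.25 + $211.64 + $42.86 + $29.45 + $119.28 + $60.78 + $192.13 = $922.39
Net pay = $2945.28 − $922.39 = $2022.89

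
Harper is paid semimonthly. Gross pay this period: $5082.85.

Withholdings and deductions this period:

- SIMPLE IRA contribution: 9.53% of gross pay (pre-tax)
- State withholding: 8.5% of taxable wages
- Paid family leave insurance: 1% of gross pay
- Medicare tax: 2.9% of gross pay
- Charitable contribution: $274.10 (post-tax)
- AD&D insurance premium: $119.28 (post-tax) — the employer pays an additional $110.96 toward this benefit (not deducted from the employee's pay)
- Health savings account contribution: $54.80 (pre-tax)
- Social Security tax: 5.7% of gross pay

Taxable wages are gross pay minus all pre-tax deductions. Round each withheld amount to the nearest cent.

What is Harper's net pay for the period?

$3276.11

Health savings account contribution: $54.80
SIMPLE IRA contribution: $5082.85 × 0.0953 = $484.40
Pre-tax total = $54.80 + $484.40 = $539.20
Taxable wages = $5082.85 − $539.20 = $4543.65
State withholding: $4543.65 × 0.085 = $386.21
Social Security tax: $5082.85 × 0.057 = $289.72
Medicare tax: $5082.85 × 0.029 = $147.40
Paid family leave insurance: $5082.85 × 0.01 = $50.83
Charitable contribution: $274.10
AD&D insurance premium: $119.28
(Employer's $110.96 toward AD&D insurance premium is not withheld from the employee.)
Total deductions = $54.80 + $484.40 + $386.21 + $289.72 + $147.40 + $50.83 + $274.10 + $119.28 = $1806.74
Net pay = $5082.85 − $1806.74 = $3276.11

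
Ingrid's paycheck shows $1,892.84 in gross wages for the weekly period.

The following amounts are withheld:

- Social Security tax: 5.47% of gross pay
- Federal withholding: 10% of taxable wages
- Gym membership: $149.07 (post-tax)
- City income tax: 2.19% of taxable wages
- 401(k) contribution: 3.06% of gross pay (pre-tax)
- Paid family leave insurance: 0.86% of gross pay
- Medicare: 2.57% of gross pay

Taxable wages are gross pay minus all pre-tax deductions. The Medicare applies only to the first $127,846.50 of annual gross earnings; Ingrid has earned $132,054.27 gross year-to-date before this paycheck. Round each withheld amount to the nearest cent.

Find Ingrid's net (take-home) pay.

401(k) contribution: $1,892.84 × 0.0306 = $57.92
Taxable wages = $1,892.84 − $57.92 = $1,834.92
City income tax: $1,834.92 × 0.0219 = $40.18
Federal withholding: $1,834.92 × 0.1 = $183.49
Social Security tax: $1,892.84 × 0.0547 = $103.54
Medicare: annual cap $127,846.50 already reached (YTD $132,054.27), so $0.00
Paid family leave insurance: $1,892.84 × 0.0086 = $16.28
Gym membership: $149.07
Total deductions = $57.92 + $40.18 + $183.49 + $103.54 + $0.00 + $16.28 + $149.07 = $550.48
Net pay = $1,892.84 − $550.48 = $1,342.36

$1,342.36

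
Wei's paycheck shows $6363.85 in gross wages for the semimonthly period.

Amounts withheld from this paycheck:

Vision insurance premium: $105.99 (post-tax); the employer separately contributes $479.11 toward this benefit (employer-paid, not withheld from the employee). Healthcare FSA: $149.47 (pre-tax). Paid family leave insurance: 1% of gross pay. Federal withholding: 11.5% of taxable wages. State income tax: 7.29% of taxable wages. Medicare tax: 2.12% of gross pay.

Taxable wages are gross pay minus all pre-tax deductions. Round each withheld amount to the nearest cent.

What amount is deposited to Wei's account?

$4742.16

Healthcare FSA: $149.47
Taxable wages = $6363.85 − $149.47 = $6214.38
State income tax: $6214.38 × 0.0729 = $453.03
Federal withholding: $6214.38 × 0.115 = $714.65
Medicare tax: $6363.85 × 0.0212 = $134.91
Paid family leave insurance: $6363.85 × 0.01 = $63.64
Vision insurance premium: $105.99
(Employer's $479.11 toward vision insurance premium is not withheld from the employee.)
Total deductions = $149.47 + $453.03 + $714.65 + $134.91 + $63.64 + $105.99 = $1621.69
Net pay = $6363.85 − $1621.69 = $4742.16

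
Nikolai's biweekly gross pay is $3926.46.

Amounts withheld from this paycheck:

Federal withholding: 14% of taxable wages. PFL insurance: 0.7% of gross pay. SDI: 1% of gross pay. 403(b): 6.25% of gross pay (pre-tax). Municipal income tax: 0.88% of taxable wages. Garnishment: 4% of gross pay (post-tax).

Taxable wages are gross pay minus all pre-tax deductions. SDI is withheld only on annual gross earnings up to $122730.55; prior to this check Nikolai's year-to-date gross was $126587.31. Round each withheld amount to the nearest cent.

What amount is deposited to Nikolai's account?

403(b): $3926.46 × 0.0625 = $245.40
Taxable wages = $3926.46 − $245.40 = $3681.06
Federal withholding: $3681.06 × 0.14 = $515.35
Municipal income tax: $3681.06 × 0.0088 = $32.39
SDI: annual cap $122730.55 already reached (YTD $126587.31), so $0.00
PFL insurance: $3926.46 × 0.007 = $27.49
Garnishment: $3926.46 × 0.04 = $157.06
Total deductions = $245.40 + $515.35 + $32.39 + $0.00 + $27.49 + $157.06 = $977.69
Net pay = $3926.46 − $977.69 = $2948.77

$2948.77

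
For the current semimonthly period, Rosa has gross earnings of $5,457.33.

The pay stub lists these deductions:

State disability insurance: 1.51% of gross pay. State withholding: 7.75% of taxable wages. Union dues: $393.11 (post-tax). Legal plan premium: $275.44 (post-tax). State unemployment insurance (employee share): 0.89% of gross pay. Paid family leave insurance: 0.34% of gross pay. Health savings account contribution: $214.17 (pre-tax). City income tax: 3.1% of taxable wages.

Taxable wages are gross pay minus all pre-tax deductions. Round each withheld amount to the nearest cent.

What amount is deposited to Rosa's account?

$3,856.20

Health savings account contribution: $214.17
Taxable wages = $5,457.33 − $214.17 = $5,243.16
City income tax: $5,243.16 × 0.031 = $162.54
State withholding: $5,243.16 × 0.0775 = $406.34
State unemployment insurance (employee share): $5,457.33 × 0.0089 = $48.57
Paid family leave insurance: $5,457.33 × 0.0034 = $18.55
State disability insurance: $5,457.33 × 0.0151 = $82.41
Union dues: $393.11
Legal plan premium: $275.44
Total deductions = $214.17 + $162.54 + $406.34 + $48.57 + $18.55 + $82.41 + $393.11 + $275.44 = $1,601.13
Net pay = $5,457.33 − $1,601.13 = $3,856.20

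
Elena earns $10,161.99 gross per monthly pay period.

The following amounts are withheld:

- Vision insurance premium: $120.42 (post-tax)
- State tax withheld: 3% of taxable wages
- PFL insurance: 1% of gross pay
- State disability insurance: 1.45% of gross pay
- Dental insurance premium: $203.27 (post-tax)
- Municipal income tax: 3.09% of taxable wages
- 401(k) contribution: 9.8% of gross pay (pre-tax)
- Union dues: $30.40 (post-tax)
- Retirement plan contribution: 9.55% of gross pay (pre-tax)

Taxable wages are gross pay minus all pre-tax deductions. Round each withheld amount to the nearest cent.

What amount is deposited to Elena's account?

401(k) contribution: $10,161.99 × 0.098 = $995.88
Retirement plan contribution: $10,161.99 × 0.0955 = $970.47
Pre-tax total = $995.88 + $970.47 = $1,966.35
Taxable wages = $10,161.99 − $1,966.35 = $8,195.64
State tax withheld: $8,195.64 × 0.03 = $245.87
Municipal income tax: $8,195.64 × 0.0309 = $253.25
PFL insurance: $10,161.99 × 0.01 = $101.62
State disability insurance: $10,161.99 × 0.0145 = $147.35
Union dues: $30.40
Dental insurance premium: $203.27
Vision insurance premium: $120.42
Total deductions = $995.88 + $970.47 + $245.87 + $253.25 + $101.62 + $147.35 + $30.40 + $203.27 + $120.42 = $3,068.53
Net pay = $10,161.99 − $3,068.53 = $7,093.46

$7,093.46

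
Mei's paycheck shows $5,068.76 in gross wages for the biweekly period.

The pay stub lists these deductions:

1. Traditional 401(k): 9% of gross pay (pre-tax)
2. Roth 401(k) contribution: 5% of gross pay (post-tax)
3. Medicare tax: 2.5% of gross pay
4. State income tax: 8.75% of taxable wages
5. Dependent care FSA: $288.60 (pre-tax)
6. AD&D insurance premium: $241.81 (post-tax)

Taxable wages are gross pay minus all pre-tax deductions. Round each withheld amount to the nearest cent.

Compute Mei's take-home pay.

$3,323.65

Dependent care FSA: $288.60
Traditional 401(k): $5,068.76 × 0.09 = $456.19
Pre-tax total = $288.60 + $456.19 = $744.79
Taxable wages = $5,068.76 − $744.79 = $4,323.97
State income tax: $4,323.97 × 0.0875 = $378.35
Medicare tax: $5,068.76 × 0.025 = $126.72
Roth 401(k) contribution: $5,068.76 × 0.05 = $253.44
AD&D insurance premium: $241.81
Total deductions = $288.60 + $456.19 + $378.35 + $126.72 + $253.44 + $241.81 = $1,745.11
Net pay = $5,068.76 − $1,745.11 = $3,323.65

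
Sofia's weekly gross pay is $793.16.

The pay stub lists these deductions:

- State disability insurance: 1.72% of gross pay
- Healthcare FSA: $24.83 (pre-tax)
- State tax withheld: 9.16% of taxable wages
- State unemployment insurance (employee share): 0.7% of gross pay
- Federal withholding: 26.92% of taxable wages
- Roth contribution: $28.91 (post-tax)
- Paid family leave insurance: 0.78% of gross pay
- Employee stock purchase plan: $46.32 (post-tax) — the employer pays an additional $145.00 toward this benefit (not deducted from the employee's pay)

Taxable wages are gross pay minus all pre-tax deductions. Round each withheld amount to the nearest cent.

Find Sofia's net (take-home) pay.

$390.51

Healthcare FSA: $24.83
Taxable wages = $793.16 − $24.83 = $768.33
State tax withheld: $768.33 × 0.0916 = $70.38
Federal withholding: $768.33 × 0.2692 = $206.83
State unemployment insurance (employee share): $793.16 × 0.007 = $5.55
Paid family leave insurance: $793.16 × 0.0078 = $6.19
State disability insurance: $793.16 × 0.0172 = $13.64
Roth contribution: $28.91
Employee stock purchase plan: $46.32
(Employer's $145.00 toward employee stock purchase plan is not withheld from the employee.)
Total deductions = $24.83 + $70.38 + $206.83 + $5.55 + $6.19 + $13.64 + $28.91 + $46.32 = $402.65
Net pay = $793.16 − $402.65 = $390.51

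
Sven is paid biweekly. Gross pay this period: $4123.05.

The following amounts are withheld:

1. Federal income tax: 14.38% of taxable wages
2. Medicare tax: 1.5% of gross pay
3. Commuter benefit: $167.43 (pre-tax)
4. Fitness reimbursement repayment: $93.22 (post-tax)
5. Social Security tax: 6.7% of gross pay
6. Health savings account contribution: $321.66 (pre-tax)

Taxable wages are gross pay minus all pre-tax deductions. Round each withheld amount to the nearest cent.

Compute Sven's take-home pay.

Commuter benefit: $167.43
Health savings account contribution: $321.66
Pre-tax total = $167.43 + $321.66 = $489.09
Taxable wages = $4123.05 − $489.09 = $3633.96
Federal income tax: $3633.96 × 0.1438 = $522.56
Social Security tax: $4123.05 × 0.067 = $276.24
Medicare tax: $4123.05 × 0.015 = $61.85
Fitness reimbursement repayment: $93.22
Total deductions = $167.43 + $321.66 + $522.56 + $276.24 + $61.85 + $93.22 = $1442.96
Net pay = $4123.05 − $1442.96 = $2680.09

$2680.09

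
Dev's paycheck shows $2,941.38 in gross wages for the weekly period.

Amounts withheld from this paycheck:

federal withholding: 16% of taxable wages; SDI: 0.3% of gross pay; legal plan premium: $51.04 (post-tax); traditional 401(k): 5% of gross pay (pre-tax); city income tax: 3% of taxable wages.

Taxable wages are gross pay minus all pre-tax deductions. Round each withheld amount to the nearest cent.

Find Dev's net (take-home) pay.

$2,203.53

Traditional 401(k): $2,941.38 × 0.05 = $147.07
Taxable wages = $2,941.38 − $147.07 = $2,794.31
Federal withholding: $2,794.31 × 0.16 = $447.09
City income tax: $2,794.31 × 0.03 = $83.83
SDI: $2,941.38 × 0.003 = $8.82
Legal plan premium: $51.04
Total deductions = $147.07 + $447.09 + $83.83 + $8.82 + $51.04 = $737.85
Net pay = $2,941.38 − $737.85 = $2,203.53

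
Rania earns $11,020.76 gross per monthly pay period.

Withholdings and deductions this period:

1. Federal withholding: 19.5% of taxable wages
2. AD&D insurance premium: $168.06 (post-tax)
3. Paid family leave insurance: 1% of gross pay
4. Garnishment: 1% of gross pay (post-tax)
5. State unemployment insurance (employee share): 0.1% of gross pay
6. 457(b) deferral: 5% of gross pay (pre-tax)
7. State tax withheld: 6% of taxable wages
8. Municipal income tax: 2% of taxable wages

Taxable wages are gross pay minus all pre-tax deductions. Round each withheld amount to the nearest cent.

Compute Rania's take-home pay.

457(b) deferral: $11,020.76 × 0.05 = $551.04
Taxable wages = $11,020.76 − $551.04 = $10,469.72
Federal withholding: $10,469.72 × 0.195 = $2,041.60
State tax withheld: $10,469.72 × 0.06 = $628.18
Municipal income tax: $10,469.72 × 0.02 = $209.39
State unemployment insurance (employee share): $11,020.76 × 0.001 = $11.02
Paid family leave insurance: $11,020.76 × 0.01 = $110.21
AD&D insurance premium: $168.06
Garnishment: $11,020.76 × 0.01 = $110.21
Total deductions = $551.04 + $2,041.60 + $628.18 + $209.39 + $11.02 + $110.21 + $168.06 + $110.21 = $3,829.71
Net pay = $11,020.76 − $3,829.71 = $7,191.05

$7,191.05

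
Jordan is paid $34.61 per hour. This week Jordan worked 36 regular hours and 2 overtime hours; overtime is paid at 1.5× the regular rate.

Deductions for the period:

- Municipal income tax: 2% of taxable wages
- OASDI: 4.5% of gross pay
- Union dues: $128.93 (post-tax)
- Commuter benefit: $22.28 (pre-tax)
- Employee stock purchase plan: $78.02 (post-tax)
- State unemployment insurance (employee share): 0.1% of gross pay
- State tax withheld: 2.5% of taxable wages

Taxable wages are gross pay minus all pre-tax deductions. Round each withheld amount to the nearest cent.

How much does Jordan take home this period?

Regular pay: 36 × $34.61 = $1,245.96
Overtime pay: 2 × $34.61 × 1.5 = $103.83
Gross pay = $1,245.96 + $103.83 = $1,349.79
Commuter benefit: $22.28
Taxable wages = $1,349.79 − $22.28 = $1,327.51
State tax withheld: $1,327.51 × 0.025 = $33.19
Municipal income tax: $1,327.51 × 0.02 = $26.55
State unemployment insurance (employee share): $1,349.79 × 0.001 = $1.35
OASDI: $1,349.79 × 0.045 = $60.74
Employee stock purchase plan: $78.02
Union dues: $128.93
Total deductions = $22.28 + $33.19 + $26.55 + $1.35 + $60.74 + $78.02 + $128.93 = $351.06
Net pay = $1,349.79 − $351.06 = $998.73

$998.73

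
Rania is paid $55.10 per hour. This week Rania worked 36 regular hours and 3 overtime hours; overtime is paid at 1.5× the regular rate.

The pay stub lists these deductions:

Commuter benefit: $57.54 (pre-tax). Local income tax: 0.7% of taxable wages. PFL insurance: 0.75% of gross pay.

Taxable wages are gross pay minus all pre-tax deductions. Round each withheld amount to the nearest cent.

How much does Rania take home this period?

$2,142.05

Regular pay: 36 × $55.10 = $1,983.60
Overtime pay: 3 × $55.10 × 1.5 = $247.95
Gross pay = $1,983.60 + $247.95 = $2,231.55
Commuter benefit: $57.54
Taxable wages = $2,231.55 − $57.54 = $2,174.01
Local income tax: $2,174.01 × 0.007 = $15.22
PFL insurance: $2,231.55 × 0.0075 = $16.74
Total deductions = $57.54 + $15.22 + $16.74 = $89.50
Net pay = $2,231.55 − $89.50 = $2,142.05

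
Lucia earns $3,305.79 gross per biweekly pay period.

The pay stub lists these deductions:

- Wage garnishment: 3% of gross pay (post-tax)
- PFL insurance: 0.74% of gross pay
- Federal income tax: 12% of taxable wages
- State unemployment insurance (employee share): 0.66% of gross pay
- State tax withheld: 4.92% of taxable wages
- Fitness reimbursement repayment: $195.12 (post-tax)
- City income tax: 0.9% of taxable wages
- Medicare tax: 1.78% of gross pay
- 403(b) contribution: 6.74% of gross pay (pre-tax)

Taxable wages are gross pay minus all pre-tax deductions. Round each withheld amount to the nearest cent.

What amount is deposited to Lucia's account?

$2,134.18

403(b) contribution: $3,305.79 × 0.0674 = $222.81
Taxable wages = $3,305.79 − $222.81 = $3,082.98
Federal income tax: $3,082.98 × 0.12 = $369.96
City income tax: $3,082.98 × 0.009 = $27.75
State tax withheld: $3,082.98 × 0.0492 = $151.68
PFL insurance: $3,305.79 × 0.0074 = $24.46
Medicare tax: $3,305.79 × 0.0178 = $58.84
State unemployment insurance (employee share): $3,305.79 × 0.0066 = $21.82
Fitness reimbursement repayment: $195.12
Wage garnishment: $3,305.79 × 0.03 = $99.17
Total deductions = $222.81 + $369.96 + $27.75 + $151.68 + $24.46 + $58.84 + $21.82 + $195.12 + $99.17 = $1,171.61
Net pay = $3,305.79 − $1,171.61 = $2,134.18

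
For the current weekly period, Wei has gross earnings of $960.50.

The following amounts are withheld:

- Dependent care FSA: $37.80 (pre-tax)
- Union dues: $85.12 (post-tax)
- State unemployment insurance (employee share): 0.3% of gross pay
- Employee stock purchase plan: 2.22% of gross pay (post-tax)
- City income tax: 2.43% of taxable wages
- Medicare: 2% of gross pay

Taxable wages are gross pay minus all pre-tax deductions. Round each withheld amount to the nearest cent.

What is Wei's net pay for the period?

Dependent care FSA: $37.80
Taxable wages = $960.50 − $37.80 = $922.70
City income tax: $922.70 × 0.0243 = $22.42
State unemployment insurance (employee share): $960.50 × 0.003 = $2.88
Medicare: $960.50 × 0.02 = $19.21
Employee stock purchase plan: $960.50 × 0.0222 = $21.32
Union dues: $85.12
Total deductions = $37.80 + $22.42 + $2.88 + $19.21 + $21.32 + $85.12 = $188.75
Net pay = $960.50 − $188.75 = $771.75

$771.75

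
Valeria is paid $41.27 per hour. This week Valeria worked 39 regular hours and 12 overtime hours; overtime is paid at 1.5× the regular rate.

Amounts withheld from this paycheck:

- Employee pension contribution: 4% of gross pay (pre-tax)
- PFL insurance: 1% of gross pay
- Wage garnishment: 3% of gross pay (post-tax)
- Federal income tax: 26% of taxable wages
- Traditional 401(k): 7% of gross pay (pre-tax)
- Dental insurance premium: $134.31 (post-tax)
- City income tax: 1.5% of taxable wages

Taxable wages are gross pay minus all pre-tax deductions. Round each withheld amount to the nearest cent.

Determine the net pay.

Regular pay: 39 × $41.27 = $1609.53
Overtime pay: 12 × $41.27 × 1.5 = $742.86
Gross pay = $1609.53 + $742.86 = $2352.39
Traditional 401(k): $2352.39 × 0.07 = $164.67
Employee pension contribution: $2352.39 × 0.04 = $94.10
Pre-tax total = $164.67 + $94.10 = $258.77
Taxable wages = $2352.39 − $258.77 = $2093.62
City income tax: $2093.62 × 0.015 = $31.40
Federal income tax: $2093.62 × 0.26 = $544.34
PFL insurance: $2352.39 × 0.01 = $23.52
Wage garnishment: $2352.39 × 0.03 = $70.57
Dental insurance premium: $134.31
Total deductions = $164.67 + $94.10 + $31.40 + $544.34 + $23.52 + $70.57 + $134.31 = $1062.91
Net pay = $2352.39 − $1062.91 = $1289.48

$1289.48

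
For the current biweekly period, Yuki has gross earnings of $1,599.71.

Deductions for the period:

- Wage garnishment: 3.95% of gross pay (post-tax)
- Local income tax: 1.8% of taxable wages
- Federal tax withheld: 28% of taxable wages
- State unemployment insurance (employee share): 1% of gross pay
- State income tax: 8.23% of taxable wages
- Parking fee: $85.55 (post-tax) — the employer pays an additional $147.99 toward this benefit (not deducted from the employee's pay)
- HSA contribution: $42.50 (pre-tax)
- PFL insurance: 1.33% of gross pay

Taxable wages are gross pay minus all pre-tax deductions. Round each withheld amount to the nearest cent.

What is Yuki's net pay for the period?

HSA contribution: $42.50
Taxable wages = $1,599.71 − $42.50 = $1,557.21
Federal tax withheld: $1,557.21 × 0.28 = $436.02
Local income tax: $1,557.21 × 0.018 = $28.03
State income tax: $1,557.21 × 0.0823 = $128.16
State unemployment insurance (employee share): $1,599.71 × 0.01 = $16.00
PFL insurance: $1,599.71 × 0.0133 = $21.28
Wage garnishment: $1,599.71 × 0.0395 = $63.19
Parking fee: $85.55
(Employer's $147.99 toward parking fee is not withheld from the employee.)
Total deductions = $42.50 + $436.02 + $28.03 + $128.16 + $16.00 + $21.28 + $63.19 + $85.55 = $820.73
Net pay = $1,599.71 − $820.73 = $778.98

$778.98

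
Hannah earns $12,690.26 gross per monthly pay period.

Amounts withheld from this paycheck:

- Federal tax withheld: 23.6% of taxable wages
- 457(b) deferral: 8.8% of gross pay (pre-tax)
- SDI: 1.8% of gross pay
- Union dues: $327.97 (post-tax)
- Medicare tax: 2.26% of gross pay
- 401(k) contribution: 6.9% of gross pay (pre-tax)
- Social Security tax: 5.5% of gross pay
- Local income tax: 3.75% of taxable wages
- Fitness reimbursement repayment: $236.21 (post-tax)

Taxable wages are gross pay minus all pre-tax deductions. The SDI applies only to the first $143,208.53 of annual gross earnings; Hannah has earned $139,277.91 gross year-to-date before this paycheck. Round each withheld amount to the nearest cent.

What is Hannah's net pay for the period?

457(b) deferral: $12,690.26 × 0.088 = $1,116.74
401(k) contribution: $12,690.26 × 0.069 = $875.63
Pre-tax total = $1,116.74 + $875.63 = $1,992.37
Taxable wages = $12,690.26 − $1,992.37 = $10,697.89
Local income tax: $10,697.89 × 0.0375 = $401.17
Federal tax withheld: $10,697.89 × 0.236 = $2,524.70
Social Security tax: $12,690.26 × 0.055 = $697.96
Medicare tax: $12,690.26 × 0.0226 = $286.80
SDI: only $143,208.53 − $139,277.91 = $3,930.62 of this check is subject → $3,930.62 × 0.018 = $70.75
Union dues: $327.97
Fitness reimbursement repayment: $236.21
Total deductions = $1,116.74 + $875.63 + $401.17 + $2,524.70 + $697.96 + $286.80 + $70.75 + $327.97 + $236.21 = $6,537.93
Net pay = $12,690.26 − $6,537.93 = $6,152.33

$6,152.33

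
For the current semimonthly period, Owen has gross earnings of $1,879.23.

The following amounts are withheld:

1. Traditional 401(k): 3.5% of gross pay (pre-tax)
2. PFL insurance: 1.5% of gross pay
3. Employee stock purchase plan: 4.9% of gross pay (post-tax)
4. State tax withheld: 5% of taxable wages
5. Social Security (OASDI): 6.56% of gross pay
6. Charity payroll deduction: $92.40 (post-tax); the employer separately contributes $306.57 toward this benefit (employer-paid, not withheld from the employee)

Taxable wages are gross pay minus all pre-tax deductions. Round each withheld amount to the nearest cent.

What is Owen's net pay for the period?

Traditional 401(k): $1,879.23 × 0.035 = $65.77
Taxable wages = $1,879.23 − $65.77 = $1,813.46
State tax withheld: $1,813.46 × 0.05 = $90.67
Social Security (OASDI): $1,879.23 × 0.0656 = $123.28
PFL insurance: $1,879.23 × 0.015 = $28.19
Employee stock purchase plan: $1,879.23 × 0.049 = $92.08
Charity payroll deduction: $92.40
(Employer's $306.57 toward charity payroll deduction is not withheld from the employee.)
Total deductions = $65.77 + $90.67 + $123.28 + $28.19 + $92.08 + $92.40 = $492.39
Net pay = $1,879.23 − $492.39 = $1,386.84

$1,386.84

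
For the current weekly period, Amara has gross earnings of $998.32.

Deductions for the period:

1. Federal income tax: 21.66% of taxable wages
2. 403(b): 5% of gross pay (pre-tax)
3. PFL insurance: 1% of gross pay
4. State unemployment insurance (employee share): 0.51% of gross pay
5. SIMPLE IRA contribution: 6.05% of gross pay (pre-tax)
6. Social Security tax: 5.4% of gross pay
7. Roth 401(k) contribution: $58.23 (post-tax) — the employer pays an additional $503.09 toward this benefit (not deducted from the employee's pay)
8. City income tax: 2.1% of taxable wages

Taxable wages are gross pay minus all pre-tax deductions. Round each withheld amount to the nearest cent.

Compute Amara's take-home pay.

$549.80

403(b): $998.32 × 0.05 = $49.92
SIMPLE IRA contribution: $998.32 × 0.0605 = $60.40
Pre-tax total = $49.92 + $60.40 = $110.32
Taxable wages = $998.32 − $110.32 = $888.00
Federal income tax: $888.00 × 0.2166 = $192.34
City income tax: $888.00 × 0.021 = $18.65
State unemployment insurance (employee share): $998.32 × 0.0051 = $5.09
PFL insurance: $998.32 × 0.01 = $9.98
Social Security tax: $998.32 × 0.054 = $53.91
Roth 401(k) contribution: $58.23
(Employer's $503.09 toward Roth 401(k) contribution is not withheld from the employee.)
Total deductions = $49.92 + $60.40 + $192.34 + $18.65 + $5.09 + $9.98 + $53.91 + $58.23 = $448.52
Net pay = $998.32 − $448.52 = $549.80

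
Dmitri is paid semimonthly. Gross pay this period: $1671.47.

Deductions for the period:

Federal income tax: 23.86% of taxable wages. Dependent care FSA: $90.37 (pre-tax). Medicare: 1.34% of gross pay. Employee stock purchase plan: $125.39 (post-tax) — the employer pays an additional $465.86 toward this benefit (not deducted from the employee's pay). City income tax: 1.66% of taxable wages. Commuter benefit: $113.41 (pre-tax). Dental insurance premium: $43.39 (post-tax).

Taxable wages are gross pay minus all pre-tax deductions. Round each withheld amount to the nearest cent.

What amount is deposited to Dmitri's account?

$901.96

Commuter benefit: $113.41
Dependent care FSA: $90.37
Pre-tax total = $113.41 + $90.37 = $203.78
Taxable wages = $1671.47 − $203.78 = $1467.69
Federal income tax: $1467.69 × 0.2386 = $350.19
City income tax: $1467.69 × 0.0166 = $24.36
Medicare: $1671.47 × 0.0134 = $22.40
Dental insurance premium: $43.39
Employee stock purchase plan: $125.39
(Employer's $465.86 toward employee stock purchase plan is not withheld from the employee.)
Total deductions = $113.41 + $90.37 + $350.19 + $24.36 + $22.40 + $43.39 + $125.39 = $769.51
Net pay = $1671.47 − $769.51 = $901.96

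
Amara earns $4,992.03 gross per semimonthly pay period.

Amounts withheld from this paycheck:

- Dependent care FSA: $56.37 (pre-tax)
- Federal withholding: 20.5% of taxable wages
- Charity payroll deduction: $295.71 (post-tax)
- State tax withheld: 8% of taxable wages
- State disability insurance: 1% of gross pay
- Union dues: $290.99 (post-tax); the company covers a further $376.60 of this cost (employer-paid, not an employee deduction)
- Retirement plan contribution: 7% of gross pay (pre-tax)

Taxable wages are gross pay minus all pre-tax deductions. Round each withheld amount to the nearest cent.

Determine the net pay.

$2,642.52

Dependent care FSA: $56.37
Retirement plan contribution: $4,992.03 × 0.07 = $349.44
Pre-tax total = $56.37 + $349.44 = $405.81
Taxable wages = $4,992.03 − $405.81 = $4,586.22
State tax withheld: $4,586.22 × 0.08 = $366.90
Federal withholding: $4,586.22 × 0.205 = $940.18
State disability insurance: $4,992.03 × 0.01 = $49.92
Charity payroll deduction: $295.71
Union dues: $290.99
(Employer's $376.60 toward union dues is not withheld from the employee.)
Total deductions = $56.37 + $349.44 + $366.90 + $940.18 + $49.92 + $295.71 + $290.99 = $2,349.51
Net pay = $4,992.03 − $2,349.51 = $2,642.52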